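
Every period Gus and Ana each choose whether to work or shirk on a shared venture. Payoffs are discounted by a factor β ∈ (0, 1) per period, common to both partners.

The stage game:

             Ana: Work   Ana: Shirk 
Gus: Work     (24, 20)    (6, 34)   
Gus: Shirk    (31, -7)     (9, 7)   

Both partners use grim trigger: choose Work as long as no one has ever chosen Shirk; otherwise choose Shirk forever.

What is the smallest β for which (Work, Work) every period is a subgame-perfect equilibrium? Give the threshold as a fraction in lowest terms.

Gus's threshold: (31−24)/(31−9) = 7/22.
Ana's threshold: (34−20)/(34−7) = 14/27.
7/22 < 14/27, so Ana binds and β* = 14/27.

14/27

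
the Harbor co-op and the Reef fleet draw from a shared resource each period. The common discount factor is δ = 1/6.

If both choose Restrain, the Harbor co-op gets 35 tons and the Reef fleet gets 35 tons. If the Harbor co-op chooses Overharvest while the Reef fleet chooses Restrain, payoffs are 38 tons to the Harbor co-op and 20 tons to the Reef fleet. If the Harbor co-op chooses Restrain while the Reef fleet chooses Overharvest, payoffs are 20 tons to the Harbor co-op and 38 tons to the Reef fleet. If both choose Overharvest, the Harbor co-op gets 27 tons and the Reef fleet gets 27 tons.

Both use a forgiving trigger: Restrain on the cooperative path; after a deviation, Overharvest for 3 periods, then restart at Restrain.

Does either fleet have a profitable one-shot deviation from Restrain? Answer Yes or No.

A one-shot deviation gives 38 now, then 27 for 3 periods, then back to 35.
Gain from deviating: (38−35) today; loss: (35−27) in each of the next 3 periods.
No-deviation condition: (35−27)(δ+…+δ^3) ≥ 38−35, i.e. δ+…+δ^3 ≥ 3/8.
At δ = 1/6: δ+…+δ^3 = 0.1991 < 0.3750.
So cooperation is not sustainable.

Yes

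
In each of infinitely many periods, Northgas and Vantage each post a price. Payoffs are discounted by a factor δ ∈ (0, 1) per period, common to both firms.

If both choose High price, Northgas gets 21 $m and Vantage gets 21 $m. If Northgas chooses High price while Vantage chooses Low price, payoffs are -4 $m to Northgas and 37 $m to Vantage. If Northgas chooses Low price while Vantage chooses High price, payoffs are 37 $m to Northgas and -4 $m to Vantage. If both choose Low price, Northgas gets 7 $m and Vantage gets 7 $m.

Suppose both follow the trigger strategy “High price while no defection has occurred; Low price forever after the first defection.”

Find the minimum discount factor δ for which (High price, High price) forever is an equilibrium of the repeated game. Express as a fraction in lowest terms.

One-period gain from deviating is 37 − 21 = 16. The loss is 21 − 7 = 14 in every subsequent period, with present value 14·δ/(1−δ).
Deviation is unprofitable when 14·δ/(1−δ) ≥ 16, i.e. δ/(1−δ) ≥ 8/7.
Equivalently δ ≥ 16/(16+14) = 8/15.

8/15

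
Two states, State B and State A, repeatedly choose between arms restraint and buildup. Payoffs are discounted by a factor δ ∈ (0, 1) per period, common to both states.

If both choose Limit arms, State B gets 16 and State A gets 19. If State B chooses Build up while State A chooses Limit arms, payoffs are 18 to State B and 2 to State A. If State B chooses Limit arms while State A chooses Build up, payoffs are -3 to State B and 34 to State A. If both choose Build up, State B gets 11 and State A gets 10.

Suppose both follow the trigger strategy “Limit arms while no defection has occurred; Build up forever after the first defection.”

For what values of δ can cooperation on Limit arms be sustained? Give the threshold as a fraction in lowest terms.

State B: cooperation gives 16 each period; deviation gives 18 once then 11 forever.
  16/(1−δ) ≥ 18 + 11δ/(1−δ) ⇒ δ ≥ 2/7.
State A: cooperation gives 19 each period; deviation gives 34 once then 10 forever.
  δ ≥ 15/24 = 5/8.
Both must hold, so the binding constraint is State A's: δ ≥ 5/8.

5/8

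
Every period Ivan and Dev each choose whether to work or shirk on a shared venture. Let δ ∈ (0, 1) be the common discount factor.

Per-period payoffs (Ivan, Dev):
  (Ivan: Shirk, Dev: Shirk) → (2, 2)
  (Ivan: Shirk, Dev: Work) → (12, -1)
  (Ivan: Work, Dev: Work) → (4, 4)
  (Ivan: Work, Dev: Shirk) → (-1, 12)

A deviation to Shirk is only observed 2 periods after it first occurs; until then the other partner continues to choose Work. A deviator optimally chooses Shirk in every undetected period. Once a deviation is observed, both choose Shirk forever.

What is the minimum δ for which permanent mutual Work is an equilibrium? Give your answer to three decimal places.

0.894

Deviating for the 2 undetected periods gains 12−4 = 8 per period over cooperation, then loses 4−2 = 2 per period forever once punishment starts.
Gain: 8(1 + δ + … + δ^1); loss: 2·δ^2/(1−δ).
No profitable deviation ⇔ 8(1−δ^2) ≤ 2·δ^2, i.e. δ^2 ≥ 8/(8+2) = 4/5.
Hence δ ≥ (4/5)^(1/2) ≈ 0.894.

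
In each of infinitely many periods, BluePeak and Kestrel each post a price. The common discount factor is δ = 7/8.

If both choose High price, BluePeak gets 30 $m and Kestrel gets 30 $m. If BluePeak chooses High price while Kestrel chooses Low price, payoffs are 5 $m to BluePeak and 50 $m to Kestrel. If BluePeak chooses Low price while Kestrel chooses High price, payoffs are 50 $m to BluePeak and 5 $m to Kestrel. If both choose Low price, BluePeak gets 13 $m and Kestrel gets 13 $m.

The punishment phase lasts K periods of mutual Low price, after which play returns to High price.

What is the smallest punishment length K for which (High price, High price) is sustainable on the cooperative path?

2

IC: δ(1−δ^K)/(1−δ) ≥ (50−30)/(30−13) = 20/17.
With δ = 7/8: need 1 − δ^K ≥ 20/17·(1−7/8)/(7/8), i.e. δ^K ≤ 0.8319.
Since (7/8)^1 = 0.8750 and (7/8)^2 = 0.7656, the smallest such K is 2.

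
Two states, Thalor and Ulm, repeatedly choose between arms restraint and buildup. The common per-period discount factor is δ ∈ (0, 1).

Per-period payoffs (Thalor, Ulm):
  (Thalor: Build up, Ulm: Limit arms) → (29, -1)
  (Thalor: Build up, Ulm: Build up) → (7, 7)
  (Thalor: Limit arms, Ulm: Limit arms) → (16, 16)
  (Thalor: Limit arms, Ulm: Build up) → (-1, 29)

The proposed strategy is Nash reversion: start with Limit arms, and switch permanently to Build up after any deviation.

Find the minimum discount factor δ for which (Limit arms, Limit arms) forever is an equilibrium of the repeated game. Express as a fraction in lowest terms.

13/22

16/(1−δ) ≥ 29 + 7δ/(1−δ)
16 ≥ 29 − 22δ
δ ≥ 13/22.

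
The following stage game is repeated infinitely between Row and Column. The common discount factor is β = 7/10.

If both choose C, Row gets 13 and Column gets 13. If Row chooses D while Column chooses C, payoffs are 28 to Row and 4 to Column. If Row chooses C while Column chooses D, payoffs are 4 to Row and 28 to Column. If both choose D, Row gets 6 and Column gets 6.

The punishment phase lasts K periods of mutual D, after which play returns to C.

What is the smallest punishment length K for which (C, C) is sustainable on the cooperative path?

IC: β(1−β^K)/(1−β) ≥ (28−13)/(13−6) = 15/7.
With β = 7/10: need 1 − β^K ≥ 15/7·(1−7/10)/(7/10), i.e. β^K ≤ 0.0816.
Since (7/10)^7 = 0.0824 and (7/10)^8 = 0.0576, the smallest such K is 8.

8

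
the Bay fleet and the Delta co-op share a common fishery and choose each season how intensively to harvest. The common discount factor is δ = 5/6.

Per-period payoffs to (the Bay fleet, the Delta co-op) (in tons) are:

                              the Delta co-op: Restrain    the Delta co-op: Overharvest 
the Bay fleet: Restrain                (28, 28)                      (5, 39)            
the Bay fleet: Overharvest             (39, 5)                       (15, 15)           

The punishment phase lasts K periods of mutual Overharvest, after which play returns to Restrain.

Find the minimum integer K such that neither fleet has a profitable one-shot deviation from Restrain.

2

Need Σ_{k=1}^{K} δ^k ≥ (39−28)/(28−15) = 0.8462 at δ = 5/6.
At K = 1 the sum is 0.8333 < 0.8462; at K = 2 it is 1.5278 ≥ 0.8462.
So the minimum punishment length is K = 2.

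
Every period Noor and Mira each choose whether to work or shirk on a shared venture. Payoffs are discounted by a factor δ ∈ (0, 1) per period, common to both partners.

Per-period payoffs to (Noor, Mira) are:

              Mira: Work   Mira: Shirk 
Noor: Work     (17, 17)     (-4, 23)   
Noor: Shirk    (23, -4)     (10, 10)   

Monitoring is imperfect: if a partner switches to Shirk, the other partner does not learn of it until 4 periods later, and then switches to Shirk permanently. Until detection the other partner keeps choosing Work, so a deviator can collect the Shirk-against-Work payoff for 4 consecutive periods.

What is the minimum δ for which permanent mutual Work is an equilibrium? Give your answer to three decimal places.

The best deviation is to choose Shirk for all 4 undetected periods, earning 23 each, then 10 forever once detected.
Deviation value: 23(1−δ^4)/(1−δ) + 10δ^4/(1−δ); cooperation value: 17/(1−δ).
IC: 17 ≥ 23(1−δ^4) + 10δ^4 = 23 − 13δ^4.
So δ^4 ≥ 6/13, giving δ ≥ (6/13)^(1/4) ≈ 0.824.

0.824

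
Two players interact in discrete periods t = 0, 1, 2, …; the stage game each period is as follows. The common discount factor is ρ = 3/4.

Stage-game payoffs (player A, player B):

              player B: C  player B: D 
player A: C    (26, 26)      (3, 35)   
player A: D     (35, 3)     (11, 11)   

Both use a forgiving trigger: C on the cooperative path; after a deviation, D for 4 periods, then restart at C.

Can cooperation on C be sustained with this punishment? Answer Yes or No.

Comparing payoff streams over the 5 periods until play realigns: cooperate → 26(1+ρ+…+ρ^4); deviate → 35 + 11(ρ+…+ρ^4).
Cooperation is sustained iff (26−11)(ρ+…+ρ^4) ≥ 35−26.
ρ+…+ρ^4 = 3/4·(1−(3/4)^4)/(1−3/4) = 2.0508, and (35−26)/(26−11) = 0.6000.
2.0508 ≥ 0.6000, so cooperation is sustainable.

Yes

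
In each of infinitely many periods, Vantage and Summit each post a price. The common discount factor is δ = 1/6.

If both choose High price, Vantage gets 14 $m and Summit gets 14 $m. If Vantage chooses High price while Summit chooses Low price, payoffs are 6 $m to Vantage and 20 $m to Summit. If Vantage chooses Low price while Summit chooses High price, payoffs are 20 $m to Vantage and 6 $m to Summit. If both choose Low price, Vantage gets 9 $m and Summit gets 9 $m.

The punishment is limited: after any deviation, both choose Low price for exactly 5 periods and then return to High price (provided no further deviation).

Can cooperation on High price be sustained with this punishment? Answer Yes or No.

IC: δ+…+δ^5 ≥ (20−14)/(14−9) = 6/5.
At δ = 1/6: partial sum = 0.2000 < 1.2000. Cooperation not sustainable.

No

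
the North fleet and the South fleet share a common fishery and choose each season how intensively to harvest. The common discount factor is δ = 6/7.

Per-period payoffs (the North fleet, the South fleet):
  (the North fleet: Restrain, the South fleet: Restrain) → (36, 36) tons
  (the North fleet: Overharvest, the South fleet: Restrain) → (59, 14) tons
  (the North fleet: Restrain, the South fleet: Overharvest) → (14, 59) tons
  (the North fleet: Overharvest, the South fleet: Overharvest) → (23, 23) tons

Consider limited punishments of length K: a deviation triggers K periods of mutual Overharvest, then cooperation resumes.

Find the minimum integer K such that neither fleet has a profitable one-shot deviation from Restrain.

3

IC: δ(1−δ^K)/(1−δ) ≥ (59−36)/(36−23) = 23/13.
With δ = 6/7: need 1 − δ^K ≥ 23/13·(1−6/7)/(6/7), i.e. δ^K ≤ 0.7051.
Since (6/7)^2 = 0.7347 and (6/7)^3 = 0.6297, the smallest such K is 3.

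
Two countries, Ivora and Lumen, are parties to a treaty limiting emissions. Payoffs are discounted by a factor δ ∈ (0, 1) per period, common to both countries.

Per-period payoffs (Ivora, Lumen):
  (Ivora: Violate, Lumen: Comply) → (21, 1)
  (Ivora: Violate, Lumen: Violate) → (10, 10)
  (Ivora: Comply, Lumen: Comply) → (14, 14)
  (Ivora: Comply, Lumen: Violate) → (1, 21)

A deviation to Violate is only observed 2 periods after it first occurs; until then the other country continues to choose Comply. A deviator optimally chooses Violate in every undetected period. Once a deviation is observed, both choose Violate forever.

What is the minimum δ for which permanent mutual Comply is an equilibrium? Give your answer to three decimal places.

Deviating for the 2 undetected periods gains 21−14 = 7 per period over cooperation, then loses 14−10 = 4 per period forever once punishment starts.
Gain: 7(1 + δ + … + δ^1); loss: 4·δ^2/(1−δ).
No profitable deviation ⇔ 7(1−δ^2) ≤ 4·δ^2, i.e. δ^2 ≥ 7/(7+4) = 7/11.
Hence δ ≥ (7/11)^(1/2) ≈ 0.798.

0.798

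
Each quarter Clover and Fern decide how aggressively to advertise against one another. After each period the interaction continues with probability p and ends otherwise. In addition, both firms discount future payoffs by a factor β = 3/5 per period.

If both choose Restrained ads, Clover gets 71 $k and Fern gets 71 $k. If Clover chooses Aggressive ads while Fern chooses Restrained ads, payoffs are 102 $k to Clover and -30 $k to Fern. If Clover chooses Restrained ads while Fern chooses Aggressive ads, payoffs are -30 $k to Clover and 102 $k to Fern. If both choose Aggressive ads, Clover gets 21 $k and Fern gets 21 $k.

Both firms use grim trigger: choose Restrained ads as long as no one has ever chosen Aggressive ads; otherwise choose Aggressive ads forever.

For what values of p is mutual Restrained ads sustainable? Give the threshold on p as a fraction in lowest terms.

With continuation probability p and discount β, the effective per-period discount factor is βp.
Grim-trigger IC: βp ≥ (102−71)/(102−21) = 31/81.
So p ≥ (31/81)/(3/5) = 155/243.

155/243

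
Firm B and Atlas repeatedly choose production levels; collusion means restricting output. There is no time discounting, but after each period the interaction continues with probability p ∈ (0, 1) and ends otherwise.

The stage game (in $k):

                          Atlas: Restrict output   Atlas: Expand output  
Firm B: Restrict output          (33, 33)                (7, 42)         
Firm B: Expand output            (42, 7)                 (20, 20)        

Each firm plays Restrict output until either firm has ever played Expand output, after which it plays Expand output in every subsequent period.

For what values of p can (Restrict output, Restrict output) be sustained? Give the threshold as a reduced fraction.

Expected cooperation value is 33 + p·33 + p²·33 + … = 33/(1−p); deviation gives 42 + p·20/(1−p).
33 ≥ 42(1−p) + 20p ⇒ 22p ≥ 9 ⇒ p ≥ 9/22.

9/22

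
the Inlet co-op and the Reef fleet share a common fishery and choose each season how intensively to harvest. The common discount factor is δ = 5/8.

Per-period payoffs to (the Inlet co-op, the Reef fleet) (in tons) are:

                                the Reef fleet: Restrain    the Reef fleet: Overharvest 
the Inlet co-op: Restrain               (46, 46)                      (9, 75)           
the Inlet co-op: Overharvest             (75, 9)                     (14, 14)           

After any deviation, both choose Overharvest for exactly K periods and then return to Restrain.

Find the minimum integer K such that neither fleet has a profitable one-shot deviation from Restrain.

2

Need Σ_{k=1}^{K} δ^k ≥ (75−46)/(46−14) = 0.9062 at δ = 5/8.
At K = 1 the sum is 0.6250 < 0.9062; at K = 2 it is 1.0156 ≥ 0.9062.
So the minimum punishment length is K = 2.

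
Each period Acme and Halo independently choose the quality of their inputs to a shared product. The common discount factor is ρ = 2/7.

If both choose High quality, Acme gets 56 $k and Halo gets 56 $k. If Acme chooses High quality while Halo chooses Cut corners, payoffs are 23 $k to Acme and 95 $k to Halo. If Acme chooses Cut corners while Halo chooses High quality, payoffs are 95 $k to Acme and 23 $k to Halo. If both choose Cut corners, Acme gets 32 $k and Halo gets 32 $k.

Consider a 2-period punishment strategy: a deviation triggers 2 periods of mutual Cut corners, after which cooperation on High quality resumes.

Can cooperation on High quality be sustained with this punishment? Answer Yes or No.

Comparing payoff streams over the 3 periods until play realigns: cooperate → 56(1+ρ+…+ρ^2); deviate → 95 + 32(ρ+…+ρ^2).
Cooperation is sustained iff (56−32)(ρ+…+ρ^2) ≥ 95−56.
ρ+…+ρ^2 = 2/7·(1−(2/7)^2)/(1−2/7) = 0.3673, and (95−56)/(56−32) = 1.6250.
0.3673 < 1.6250, so cooperation is not sustainable.

No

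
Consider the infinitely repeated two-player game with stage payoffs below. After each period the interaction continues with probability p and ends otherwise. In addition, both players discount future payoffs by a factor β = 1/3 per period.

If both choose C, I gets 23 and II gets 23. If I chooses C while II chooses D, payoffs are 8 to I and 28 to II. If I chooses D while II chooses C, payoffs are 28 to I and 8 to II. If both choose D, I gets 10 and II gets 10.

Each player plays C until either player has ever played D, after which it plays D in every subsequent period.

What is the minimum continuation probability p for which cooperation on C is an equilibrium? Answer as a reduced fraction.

5/6

With continuation probability p and discount β, the effective per-period discount factor is βp.
Grim-trigger IC: βp ≥ (28−23)/(28−10) = 5/18.
So p ≥ (5/18)/(1/3) = 5/6.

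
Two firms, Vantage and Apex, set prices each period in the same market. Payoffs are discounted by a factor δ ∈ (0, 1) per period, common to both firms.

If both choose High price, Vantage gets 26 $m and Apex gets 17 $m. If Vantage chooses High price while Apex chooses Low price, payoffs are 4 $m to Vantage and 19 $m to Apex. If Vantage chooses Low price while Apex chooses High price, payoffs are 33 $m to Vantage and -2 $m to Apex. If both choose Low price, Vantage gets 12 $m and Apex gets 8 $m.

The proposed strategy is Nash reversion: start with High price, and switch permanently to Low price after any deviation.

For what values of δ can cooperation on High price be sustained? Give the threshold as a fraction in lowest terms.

Vantage: cooperation gives 26 each period; deviation gives 33 once then 12 forever.
  26/(1−δ) ≥ 33 + 12δ/(1−δ) ⇒ δ ≥ 7/21 = 1/3.
Apex: cooperation gives 17 each period; deviation gives 19 once then 8 forever.
  δ ≥ 2/11.
Both must hold, so the binding constraint is Vantage's: δ ≥ 1/3.

1/3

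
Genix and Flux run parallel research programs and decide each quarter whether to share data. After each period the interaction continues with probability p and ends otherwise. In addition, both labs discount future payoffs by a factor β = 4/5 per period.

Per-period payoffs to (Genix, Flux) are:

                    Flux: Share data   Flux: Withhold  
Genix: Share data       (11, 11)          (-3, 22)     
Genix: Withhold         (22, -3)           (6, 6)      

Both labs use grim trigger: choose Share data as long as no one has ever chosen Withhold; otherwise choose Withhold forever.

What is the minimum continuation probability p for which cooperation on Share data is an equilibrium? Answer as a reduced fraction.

55/64

Expected continuation weight on next period's payoff is β·p = 4/5·p, which plays the role of the discount factor.
Cooperation requires 4/5·p ≥ (22−11)/(22−6) = 11/16, hence p ≥ 55/64.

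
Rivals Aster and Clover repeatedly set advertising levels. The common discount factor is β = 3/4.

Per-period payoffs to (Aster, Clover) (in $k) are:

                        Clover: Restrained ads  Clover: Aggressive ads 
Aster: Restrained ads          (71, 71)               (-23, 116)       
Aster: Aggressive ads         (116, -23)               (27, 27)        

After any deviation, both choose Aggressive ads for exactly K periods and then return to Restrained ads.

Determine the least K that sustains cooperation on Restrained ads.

2

No profitable deviation requires (71−27)(β+…+β^K) ≥ 116−71, i.e. β+…+β^K ≥ 45/44 ≈ 1.0227.
With β = 3/4, the partial sums are K=1: 0.7500, K=2: 1.3125.
K = 2 is the first length at which the sum reaches 1.0227.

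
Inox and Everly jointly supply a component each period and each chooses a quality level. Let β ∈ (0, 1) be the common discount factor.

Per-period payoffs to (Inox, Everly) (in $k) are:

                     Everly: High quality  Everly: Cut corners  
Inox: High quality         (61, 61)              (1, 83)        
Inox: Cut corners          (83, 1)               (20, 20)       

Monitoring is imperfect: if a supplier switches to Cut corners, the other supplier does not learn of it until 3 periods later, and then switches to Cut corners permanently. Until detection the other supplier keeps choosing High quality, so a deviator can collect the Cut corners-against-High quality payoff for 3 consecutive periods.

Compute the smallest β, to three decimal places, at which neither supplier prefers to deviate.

0.704

A deviator earns 83 for 3 periods, then 20 forever; cooperating earns 61 forever. Multiplying the IC by (1−β):
61 ≥ 83(1−β^3) + 20β^3, so 63·β^3 ≥ 22 and β^3 ≥ 22/63.
β ≥ (22/63)^(1/3) ≈ 0.704.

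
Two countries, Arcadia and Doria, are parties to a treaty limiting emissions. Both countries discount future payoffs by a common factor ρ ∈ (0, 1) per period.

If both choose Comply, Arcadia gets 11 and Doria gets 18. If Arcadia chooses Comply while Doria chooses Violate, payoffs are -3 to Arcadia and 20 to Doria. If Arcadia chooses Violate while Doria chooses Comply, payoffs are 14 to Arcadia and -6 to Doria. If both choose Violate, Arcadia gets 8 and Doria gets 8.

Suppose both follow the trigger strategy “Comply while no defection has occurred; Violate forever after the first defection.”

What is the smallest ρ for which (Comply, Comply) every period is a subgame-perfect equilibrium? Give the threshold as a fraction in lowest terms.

Arcadia's threshold: (14−11)/(14−8) = 1/2.
Doria's threshold: (20−18)/(20−8) = 1/6.
1/2 > 1/6, so Arcadia binds and ρ* = 1/2.

1/2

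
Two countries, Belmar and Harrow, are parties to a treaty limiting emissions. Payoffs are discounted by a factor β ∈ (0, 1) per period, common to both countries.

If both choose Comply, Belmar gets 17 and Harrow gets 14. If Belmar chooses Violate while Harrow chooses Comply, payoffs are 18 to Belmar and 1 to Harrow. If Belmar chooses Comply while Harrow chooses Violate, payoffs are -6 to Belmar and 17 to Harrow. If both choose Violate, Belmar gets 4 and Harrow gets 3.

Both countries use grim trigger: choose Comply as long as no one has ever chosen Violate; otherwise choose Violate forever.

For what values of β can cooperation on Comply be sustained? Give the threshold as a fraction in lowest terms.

3/14

Belmar: cooperation gives 17 each period; deviation gives 18 once then 4 forever.
  17/(1−β) ≥ 18 + 4β/(1−β) ⇒ β ≥ 1/14.
Harrow: cooperation gives 14 each period; deviation gives 17 once then 3 forever.
  β ≥ 3/14.
Both must hold, so the binding constraint is Harrow's: β ≥ 3/14.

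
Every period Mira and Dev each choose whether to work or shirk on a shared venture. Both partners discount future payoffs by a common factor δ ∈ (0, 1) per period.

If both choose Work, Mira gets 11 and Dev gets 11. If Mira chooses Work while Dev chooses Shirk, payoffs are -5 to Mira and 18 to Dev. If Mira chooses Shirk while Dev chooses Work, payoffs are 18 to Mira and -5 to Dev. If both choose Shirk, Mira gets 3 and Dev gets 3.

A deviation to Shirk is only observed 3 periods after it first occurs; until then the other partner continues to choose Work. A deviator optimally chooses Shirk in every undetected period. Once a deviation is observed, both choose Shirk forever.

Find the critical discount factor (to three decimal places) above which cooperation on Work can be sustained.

0.776

The best deviation is to choose Shirk for all 3 undetected periods, earning 18 each, then 3 forever once detected.
Deviation value: 18(1−δ^3)/(1−δ) + 3δ^3/(1−δ); cooperation value: 11/(1−δ).
IC: 11 ≥ 18(1−δ^3) + 3δ^3 = 18 − 15δ^3.
So δ^3 ≥ 7/15, giving δ ≥ (7/15)^(1/3) ≈ 0.776.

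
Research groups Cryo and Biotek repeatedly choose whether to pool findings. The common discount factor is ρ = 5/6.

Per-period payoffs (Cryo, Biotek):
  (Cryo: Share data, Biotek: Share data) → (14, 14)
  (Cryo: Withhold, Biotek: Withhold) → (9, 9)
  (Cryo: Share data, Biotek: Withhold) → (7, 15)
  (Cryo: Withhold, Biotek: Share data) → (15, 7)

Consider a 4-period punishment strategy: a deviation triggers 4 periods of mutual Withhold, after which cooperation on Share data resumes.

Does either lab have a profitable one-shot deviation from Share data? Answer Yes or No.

No

A one-shot deviation gives 15 now, then 9 for 4 periods, then back to 14.
Gain from deviating: (15−14) today; loss: (14−9) in each of the next 4 periods.
No-deviation condition: (14−9)(ρ+…+ρ^4) ≥ 15−14, i.e. ρ+…+ρ^4 ≥ 1/5.
At ρ = 5/6: ρ+…+ρ^4 = 2.5887 ≥ 0.2000.
So cooperation is sustainable.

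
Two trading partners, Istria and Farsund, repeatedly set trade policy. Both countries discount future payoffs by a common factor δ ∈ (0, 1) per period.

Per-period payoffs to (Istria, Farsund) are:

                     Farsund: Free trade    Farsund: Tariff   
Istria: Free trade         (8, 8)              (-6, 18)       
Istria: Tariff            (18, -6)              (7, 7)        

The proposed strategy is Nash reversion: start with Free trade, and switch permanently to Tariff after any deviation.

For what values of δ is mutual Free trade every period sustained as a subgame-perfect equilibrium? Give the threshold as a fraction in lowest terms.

10/11

One-period gain from deviating is 18 − 8 = 10. The loss is 8 − 7 = 1 in every subsequent period, with present value 1·δ/(1−δ).
Deviation is unprofitable when 1·δ/(1−δ) ≥ 10, i.e. δ/(1−δ) ≥ 10.
Equivalently δ ≥ 10/(10+1) = 10/11.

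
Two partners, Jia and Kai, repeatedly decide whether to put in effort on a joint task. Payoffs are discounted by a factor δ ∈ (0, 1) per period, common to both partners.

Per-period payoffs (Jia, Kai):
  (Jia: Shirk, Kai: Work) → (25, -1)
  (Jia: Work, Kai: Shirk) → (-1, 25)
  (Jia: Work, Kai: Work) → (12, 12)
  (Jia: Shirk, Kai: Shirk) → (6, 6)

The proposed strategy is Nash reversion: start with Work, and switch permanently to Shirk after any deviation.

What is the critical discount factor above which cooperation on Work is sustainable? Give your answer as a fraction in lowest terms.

13/19

Cooperation forever yields 12 each period: 12/(1−δ).
Deviating yields 25 once, then 6 forever: 25 + 6δ/(1−δ).
No profitable deviation requires 12/(1−δ) ≥ 25 + 6δ/(1−δ).
Multiplying by (1−δ): 12 ≥ 25(1−δ) + 6δ = 25 − 19δ.
So 19δ ≥ 13, i.e. δ ≥ 13/19.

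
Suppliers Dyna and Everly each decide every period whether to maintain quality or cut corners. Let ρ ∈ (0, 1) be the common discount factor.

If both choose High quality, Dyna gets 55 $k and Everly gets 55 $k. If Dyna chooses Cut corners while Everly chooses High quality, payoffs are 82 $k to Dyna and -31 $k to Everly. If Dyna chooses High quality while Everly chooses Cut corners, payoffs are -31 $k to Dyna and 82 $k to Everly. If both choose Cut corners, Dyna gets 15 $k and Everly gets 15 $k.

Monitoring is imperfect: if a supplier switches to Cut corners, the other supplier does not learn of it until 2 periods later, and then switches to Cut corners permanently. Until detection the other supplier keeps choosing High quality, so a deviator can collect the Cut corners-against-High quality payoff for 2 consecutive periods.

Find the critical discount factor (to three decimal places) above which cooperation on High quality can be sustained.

The best deviation is to choose Cut corners for all 2 undetected periods, earning 82 each, then 15 forever once detected.
Deviation value: 82(1−ρ^2)/(1−ρ) + 15ρ^2/(1−ρ); cooperation value: 55/(1−ρ).
IC: 55 ≥ 82(1−ρ^2) + 15ρ^2 = 82 − 67ρ^2.
So ρ^2 ≥ 27/67, giving ρ ≥ (27/67)^(1/2) ≈ 0.635.

0.635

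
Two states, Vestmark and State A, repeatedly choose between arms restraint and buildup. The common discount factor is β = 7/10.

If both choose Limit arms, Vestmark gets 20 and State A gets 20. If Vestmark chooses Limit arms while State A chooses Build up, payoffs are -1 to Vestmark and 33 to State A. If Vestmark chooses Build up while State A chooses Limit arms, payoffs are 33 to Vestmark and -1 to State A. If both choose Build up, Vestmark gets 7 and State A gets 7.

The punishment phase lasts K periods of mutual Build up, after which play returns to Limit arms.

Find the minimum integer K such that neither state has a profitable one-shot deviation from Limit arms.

IC: β(1−β^K)/(1−β) ≥ (33−20)/(20−7) = 1.
With β = 7/10: need 1 − β^K ≥ 1·(1−7/10)/(7/10), i.e. β^K ≤ 0.5714.
Since (7/10)^1 = 0.7000 and (7/10)^2 = 0.4900, the smallest such K is 2.

2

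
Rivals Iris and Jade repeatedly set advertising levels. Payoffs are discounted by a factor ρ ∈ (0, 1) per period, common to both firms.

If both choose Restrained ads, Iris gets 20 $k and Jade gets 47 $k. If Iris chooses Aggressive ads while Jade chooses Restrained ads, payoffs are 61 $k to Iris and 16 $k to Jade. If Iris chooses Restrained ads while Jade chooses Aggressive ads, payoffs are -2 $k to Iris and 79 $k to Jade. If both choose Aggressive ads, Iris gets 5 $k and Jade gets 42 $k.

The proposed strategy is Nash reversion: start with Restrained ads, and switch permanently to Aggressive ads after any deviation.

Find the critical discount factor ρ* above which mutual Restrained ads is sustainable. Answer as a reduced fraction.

Iris: cooperation gives 20 each period; deviation gives 61 once then 5 forever.
  20/(1−ρ) ≥ 61 + 5ρ/(1−ρ) ⇒ ρ ≥ 41/56.
Jade: cooperation gives 47 each period; deviation gives 79 once then 42 forever.
  ρ ≥ 32/37.
Both must hold, so the binding constraint is Jade's: ρ ≥ 32/37.

32/37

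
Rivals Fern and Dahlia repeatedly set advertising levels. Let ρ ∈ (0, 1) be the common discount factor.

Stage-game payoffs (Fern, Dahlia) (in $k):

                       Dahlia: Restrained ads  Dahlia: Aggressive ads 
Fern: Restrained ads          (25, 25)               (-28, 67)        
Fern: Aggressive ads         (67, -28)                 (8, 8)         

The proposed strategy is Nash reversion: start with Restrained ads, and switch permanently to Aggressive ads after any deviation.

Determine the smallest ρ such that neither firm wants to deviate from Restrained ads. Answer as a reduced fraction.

42/59

25/(1−ρ) ≥ 67 + 8ρ/(1−ρ)
25 ≥ 67 − 59ρ
ρ ≥ 42/59.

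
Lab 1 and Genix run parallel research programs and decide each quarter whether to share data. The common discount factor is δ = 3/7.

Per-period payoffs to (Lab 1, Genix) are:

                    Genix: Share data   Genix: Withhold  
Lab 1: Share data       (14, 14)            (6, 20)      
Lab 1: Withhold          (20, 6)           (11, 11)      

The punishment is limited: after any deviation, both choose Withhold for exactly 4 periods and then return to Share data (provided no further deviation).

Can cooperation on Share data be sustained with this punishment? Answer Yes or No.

No

Comparing payoff streams over the 5 periods until play realigns: cooperate → 14(1+δ+…+δ^4); deviate → 20 + 11(δ+…+δ^4).
Cooperation is sustained iff (14−11)(δ+…+δ^4) ≥ 20−14.
δ+…+δ^4 = 3/7·(1−(3/7)^4)/(1−3/7) = 0.7247, and (20−14)/(14−11) = 2.0000.
0.7247 < 2.0000, so cooperation is not sustainable.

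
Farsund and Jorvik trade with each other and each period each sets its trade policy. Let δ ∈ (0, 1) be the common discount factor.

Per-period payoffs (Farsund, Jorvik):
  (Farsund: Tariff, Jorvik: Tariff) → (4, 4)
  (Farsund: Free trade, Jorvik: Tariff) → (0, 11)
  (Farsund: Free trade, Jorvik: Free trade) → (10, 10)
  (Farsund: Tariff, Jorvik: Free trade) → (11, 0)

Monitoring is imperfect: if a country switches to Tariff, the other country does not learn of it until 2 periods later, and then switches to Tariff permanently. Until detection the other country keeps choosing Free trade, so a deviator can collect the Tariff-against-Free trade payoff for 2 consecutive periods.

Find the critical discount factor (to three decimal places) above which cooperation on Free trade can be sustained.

0.378

A deviator earns 11 for 2 periods, then 4 forever; cooperating earns 10 forever. Multiplying the IC by (1−δ):
10 ≥ 11(1−δ^2) + 4δ^2, so 7·δ^2 ≥ 1 and δ^2 ≥ 1/7.
δ ≥ (1/7)^(1/2) ≈ 0.378.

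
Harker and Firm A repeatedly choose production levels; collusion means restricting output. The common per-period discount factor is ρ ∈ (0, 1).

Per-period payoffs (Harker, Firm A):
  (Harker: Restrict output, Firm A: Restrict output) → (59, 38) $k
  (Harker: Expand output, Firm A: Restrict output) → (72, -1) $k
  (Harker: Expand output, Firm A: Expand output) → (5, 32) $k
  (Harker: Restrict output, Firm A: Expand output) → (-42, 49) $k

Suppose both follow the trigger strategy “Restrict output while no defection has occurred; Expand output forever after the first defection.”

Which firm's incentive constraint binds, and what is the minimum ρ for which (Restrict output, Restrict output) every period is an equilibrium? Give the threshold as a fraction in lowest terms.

Firm A; ρ ≥ 11/17

Harker's threshold: (72−59)/(72−5) = 13/67.
Firm A's threshold: (49−38)/(49−32) = 11/17.
13/67 < 11/17, so Firm A binds and ρ* = 11/17.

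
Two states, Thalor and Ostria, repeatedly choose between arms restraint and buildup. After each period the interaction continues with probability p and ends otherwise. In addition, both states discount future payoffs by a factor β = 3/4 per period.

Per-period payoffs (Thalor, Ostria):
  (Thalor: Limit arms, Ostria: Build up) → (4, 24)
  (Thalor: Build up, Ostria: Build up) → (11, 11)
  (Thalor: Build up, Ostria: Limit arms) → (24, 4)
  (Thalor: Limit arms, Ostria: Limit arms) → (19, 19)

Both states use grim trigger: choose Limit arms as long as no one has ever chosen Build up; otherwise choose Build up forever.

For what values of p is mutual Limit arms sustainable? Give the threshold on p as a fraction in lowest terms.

20/39

Expected continuation weight on next period's payoff is β·p = 3/4·p, which plays the role of the discount factor.
Cooperation requires 3/4·p ≥ (24−19)/(24−11) = 5/13, hence p ≥ 20/39.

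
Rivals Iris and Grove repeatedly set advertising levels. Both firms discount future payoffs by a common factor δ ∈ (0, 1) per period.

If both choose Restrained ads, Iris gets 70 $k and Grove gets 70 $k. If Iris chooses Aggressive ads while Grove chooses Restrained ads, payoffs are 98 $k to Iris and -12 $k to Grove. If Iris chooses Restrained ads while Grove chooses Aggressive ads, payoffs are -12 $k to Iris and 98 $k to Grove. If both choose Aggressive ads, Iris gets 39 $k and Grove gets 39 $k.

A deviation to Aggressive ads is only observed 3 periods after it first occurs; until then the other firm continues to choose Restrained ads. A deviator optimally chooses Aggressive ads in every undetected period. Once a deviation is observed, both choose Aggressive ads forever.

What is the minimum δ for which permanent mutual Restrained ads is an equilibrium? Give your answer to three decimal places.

Deviating for the 3 undetected periods gains 98−70 = 28 per period over cooperation, then loses 70−39 = 31 per period forever once punishment starts.
Gain: 28(1 + δ + … + δ^2); loss: 31·δ^3/(1−δ).
No profitable deviation ⇔ 28(1−δ^3) ≤ 31·δ^3, i.e. δ^3 ≥ 28/(28+31) = 28/59.
Hence δ ≥ (28/59)^(1/3) ≈ 0.780.

0.780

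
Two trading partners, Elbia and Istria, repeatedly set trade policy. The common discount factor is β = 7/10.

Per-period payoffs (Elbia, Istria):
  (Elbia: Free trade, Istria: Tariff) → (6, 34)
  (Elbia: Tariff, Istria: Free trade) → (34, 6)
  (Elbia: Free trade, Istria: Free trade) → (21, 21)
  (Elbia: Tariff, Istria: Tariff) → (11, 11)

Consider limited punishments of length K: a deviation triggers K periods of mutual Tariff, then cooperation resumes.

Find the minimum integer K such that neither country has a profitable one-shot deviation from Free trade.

IC: β(1−β^K)/(1−β) ≥ (34−21)/(21−11) = 13/10.
With β = 7/10: need 1 − β^K ≥ 13/10·(1−7/10)/(7/10), i.e. β^K ≤ 0.4429.
Since (7/10)^2 = 0.4900 and (7/10)^3 = 0.3430, the smallest such K is 3.

3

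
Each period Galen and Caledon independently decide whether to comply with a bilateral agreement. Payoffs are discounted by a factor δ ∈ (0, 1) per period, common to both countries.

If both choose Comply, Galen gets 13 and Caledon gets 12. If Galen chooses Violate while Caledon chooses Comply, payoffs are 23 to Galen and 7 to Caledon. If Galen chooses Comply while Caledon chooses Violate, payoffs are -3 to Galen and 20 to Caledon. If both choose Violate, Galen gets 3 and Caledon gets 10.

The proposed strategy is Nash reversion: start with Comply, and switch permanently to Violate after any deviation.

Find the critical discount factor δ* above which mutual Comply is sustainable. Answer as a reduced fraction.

4/5

For Galen: deviation gain 23−13 = 10, per-period punishment loss 13−3 = 10. IC gives δ ≥ 10/20 = 1/2.
For Caledon: gain 8, loss 2 per period, so δ ≥ 8/10 = 4/5.
The tighter constraint is Caledon's, so cooperation needs δ ≥ 4/5.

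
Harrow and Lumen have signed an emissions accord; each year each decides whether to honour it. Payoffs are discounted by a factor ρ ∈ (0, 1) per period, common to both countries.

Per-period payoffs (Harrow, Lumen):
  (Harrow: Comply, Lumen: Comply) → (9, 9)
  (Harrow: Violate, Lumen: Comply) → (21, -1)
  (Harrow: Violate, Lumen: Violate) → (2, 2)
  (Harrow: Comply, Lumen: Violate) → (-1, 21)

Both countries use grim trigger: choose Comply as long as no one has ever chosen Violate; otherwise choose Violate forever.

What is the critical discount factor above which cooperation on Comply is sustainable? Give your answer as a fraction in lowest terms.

Cooperation forever yields 9 each period: 9/(1−ρ).
Deviating yields 21 once, then 2 forever: 21 + 2ρ/(1−ρ).
No profitable deviation requires 9/(1−ρ) ≥ 21 + 2ρ/(1−ρ).
Multiplying by (1−ρ): 9 ≥ 21(1−ρ) + 2ρ = 21 − 19ρ.
So 19ρ ≥ 12, i.e. ρ ≥ 12/19.

12/19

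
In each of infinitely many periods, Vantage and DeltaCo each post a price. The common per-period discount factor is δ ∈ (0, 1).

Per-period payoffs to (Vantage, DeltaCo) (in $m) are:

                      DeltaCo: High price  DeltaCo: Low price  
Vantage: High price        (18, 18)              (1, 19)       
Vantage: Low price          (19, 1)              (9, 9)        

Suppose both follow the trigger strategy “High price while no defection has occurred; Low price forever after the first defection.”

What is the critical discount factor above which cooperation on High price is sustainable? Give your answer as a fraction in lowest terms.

1/10

Cooperation forever yields 18 each period: 18/(1−δ).
Deviating yields 19 once, then 9 forever: 19 + 9δ/(1−δ).
No profitable deviation requires 18/(1−δ) ≥ 19 + 9δ/(1−δ).
Multiplying by (1−δ): 18 ≥ 19(1−δ) + 9δ = 19 − 10δ.
So 10δ ≥ 1, i.e. δ ≥ 1/10.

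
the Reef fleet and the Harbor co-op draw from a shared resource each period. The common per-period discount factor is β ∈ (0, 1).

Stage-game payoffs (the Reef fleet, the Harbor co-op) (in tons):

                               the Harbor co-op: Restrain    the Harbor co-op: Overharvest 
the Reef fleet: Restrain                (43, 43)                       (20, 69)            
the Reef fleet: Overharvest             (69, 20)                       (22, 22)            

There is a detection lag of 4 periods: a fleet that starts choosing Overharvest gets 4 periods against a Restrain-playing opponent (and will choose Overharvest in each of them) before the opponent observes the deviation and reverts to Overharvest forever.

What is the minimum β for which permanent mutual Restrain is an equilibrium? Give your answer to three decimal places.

0.862

A deviator earns 69 for 4 periods, then 22 forever; cooperating earns 43 forever. Multiplying the IC by (1−β):
43 ≥ 69(1−β^4) + 22β^4, so 47·β^4 ≥ 26 and β^4 ≥ 26/47.
β ≥ (26/47)^(1/4) ≈ 0.862.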